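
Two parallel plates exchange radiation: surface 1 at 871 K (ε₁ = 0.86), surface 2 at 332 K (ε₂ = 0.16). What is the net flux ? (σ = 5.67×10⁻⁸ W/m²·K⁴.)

q ≈ 4980 W/m²

For two large parallel gray plates, q = σ(T₁⁴ − T₂⁴) / (1/ε₁ + 1/ε₂ − 1).
1/ε₁ + 1/ε₂ − 1 = 1/0.86 + 1/0.16 − 1 = 6.413.
T₁⁴ − T₂⁴ = 5.76×10^11 − 1.21×10^10 = 5.63×10^11 K⁴.
q = 5.67×10⁻⁸ × 5.63×10^11 / 6.413 = 4980 W/m².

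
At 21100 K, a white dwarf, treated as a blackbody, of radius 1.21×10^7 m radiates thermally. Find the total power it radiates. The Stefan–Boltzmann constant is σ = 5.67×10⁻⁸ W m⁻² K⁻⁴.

A = 4πr² = 4π × (1.21×10^7)² = 1.84×10^15 m².
P = σAT⁴ = 5.67×10⁻⁸ × 1.84×10^15 × (21100)⁴ = 5.67×10⁻⁸ × 1.84×10^15 × 1.98×10^17.
P = 2.07×10^25 W.

P ≈ 2.07×10^25 W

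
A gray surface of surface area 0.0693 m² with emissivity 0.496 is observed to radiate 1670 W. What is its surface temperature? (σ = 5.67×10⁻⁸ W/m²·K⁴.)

T ≈ 962 K

From P = εσAT⁴, T = (P / εσA)^(1/4) = (1670 / (0.496 × 5.67×10⁻⁸ × 0.0693))^(1/4).
T = (8.57×10^11)^(1/4) = 962 K.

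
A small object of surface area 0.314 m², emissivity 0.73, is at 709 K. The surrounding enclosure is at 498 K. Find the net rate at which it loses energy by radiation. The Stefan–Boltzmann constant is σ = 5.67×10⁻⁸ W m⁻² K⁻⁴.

Q ≈ 2480 W

Q = εσA(T⁴ − T_s⁴). T⁴ − T_s⁴ = (709)⁴ − (498)⁴ = 2.53×10^11 − 6.15×10^10 = 1.91×10^11 K⁴.
Q = 0.73 × 5.67×10⁻⁸ × 0.314 × 1.91×10^11 = 2480 W.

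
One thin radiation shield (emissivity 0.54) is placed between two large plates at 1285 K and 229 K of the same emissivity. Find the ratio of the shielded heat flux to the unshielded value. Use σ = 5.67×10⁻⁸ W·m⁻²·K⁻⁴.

With N identical shields there are N+1 = 2 gaps in series, each with the same radiative resistance, so the flux falls to 1/(N+1) of its unshielded value.

ratio ≈ 0.500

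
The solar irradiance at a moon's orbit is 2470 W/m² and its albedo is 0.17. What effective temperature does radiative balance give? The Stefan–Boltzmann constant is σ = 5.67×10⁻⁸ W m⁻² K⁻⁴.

Power absorbed = (1−a)S·πR²; power emitted = 4πR²σT⁴. Equating and cancelling πR²:
T = ((1−a)S / 4σ)^(1/4) = (2050 / (4 × 5.67×10⁻⁸))^(1/4) = (9.04×10^9)^(1/4).
T = 308 K.

T ≈ 308 K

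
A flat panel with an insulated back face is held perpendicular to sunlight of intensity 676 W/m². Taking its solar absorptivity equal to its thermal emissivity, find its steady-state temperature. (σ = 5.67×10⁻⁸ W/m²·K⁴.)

Absorbed flux αS = emitted flux εσT⁴ (one radiating face); with α = ε, T = (S/σ)^(1/4).
T = (676 / 5.67×10⁻⁸)^(1/4) = (1.19×10^10)^(1/4).
T = 330 K.

T ≈ 330 K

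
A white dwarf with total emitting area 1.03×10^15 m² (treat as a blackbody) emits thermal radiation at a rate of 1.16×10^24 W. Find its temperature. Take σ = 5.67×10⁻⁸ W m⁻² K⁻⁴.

From P = σAT⁴, T = (P / σA)^(1/4) = (1.16×10^24 / (5.67×10⁻⁸ × 1.03×10^15))^(1/4).
T = (1.99×10^16)^(1/4) = 11900 K.

T ≈ 11900 K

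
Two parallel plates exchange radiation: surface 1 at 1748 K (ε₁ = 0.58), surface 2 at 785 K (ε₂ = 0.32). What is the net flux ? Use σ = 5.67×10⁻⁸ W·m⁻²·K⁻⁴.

q ≈ 1.32×10^5 W/m²

For two large parallel gray plates, q = σ(T₁⁴ − T₂⁴) / (1/ε₁ + 1/ε₂ − 1).
1/ε₁ + 1/ε₂ − 1 = 1/0.58 + 1/0.32 − 1 = 3.849.
T₁⁴ − T₂⁴ = 9.34×10^12 − 3.80×10^11 = 8.96×10^12 K⁴.
q = 5.67×10⁻⁸ × 8.96×10^12 / 3.849 = 1.32×10^5 W/m².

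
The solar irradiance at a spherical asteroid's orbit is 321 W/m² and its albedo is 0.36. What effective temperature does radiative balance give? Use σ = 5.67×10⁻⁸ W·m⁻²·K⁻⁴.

T ≈ 173 K

Power absorbed = (1−a)S·πR²; power emitted = 4πR²σT⁴. Equating and cancelling πR²:
T = ((1−a)S / 4σ)^(1/4) = (205 / (4 × 5.67×10⁻⁸))^(1/4) = (9.06×10^8)^(1/4).
T = 173 K.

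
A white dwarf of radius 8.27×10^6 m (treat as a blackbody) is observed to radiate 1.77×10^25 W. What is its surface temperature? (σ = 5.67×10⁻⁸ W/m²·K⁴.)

A = 4πr² = 4π × (8.27×10^6)² = 8.59×10^14 m².
From P = σAT⁴, T = (P / σA)^(1/4) = (1.77×10^25 / (5.67×10⁻⁸ × 8.59×10^14))^(1/4).
T = (3.63×10^17)^(1/4) = 24500 K.

T ≈ 24500 K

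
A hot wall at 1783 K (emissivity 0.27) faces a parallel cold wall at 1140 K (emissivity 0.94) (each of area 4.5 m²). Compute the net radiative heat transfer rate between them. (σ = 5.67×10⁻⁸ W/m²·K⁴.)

For two large parallel gray plates, q = σ(T₁⁴ − T₂⁴) / (1/ε₁ + 1/ε₂ − 1).
1/ε₁ + 1/ε₂ − 1 = 1/0.27 + 1/0.94 − 1 = 3.768.
T₁⁴ − T₂⁴ = 1.01×10^13 − 1.69×10^12 = 8.42×10^12 K⁴.
q = 5.67×10⁻⁸ × 8.42×10^12 / 3.768 = 1.27×10^5 W/m².
Q = q·A = 1.27×10^5 × 4.5 = 5.70×10^5 W.

Q ≈ 5.70×10^5 W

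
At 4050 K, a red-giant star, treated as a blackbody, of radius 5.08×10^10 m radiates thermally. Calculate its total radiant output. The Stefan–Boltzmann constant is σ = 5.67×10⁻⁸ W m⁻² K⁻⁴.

P ≈ 4.95×10^29 W

A = 4πr² = 4π × (5.08×10^10)² = 3.24×10^22 m².
P = σAT⁴ = 5.67×10⁻⁸ × 3.24×10^22 × (4050)⁴ = 5.67×10⁻⁸ × 3.24×10^22 × 2.69×10^14.
P = 4.95×10^29 W.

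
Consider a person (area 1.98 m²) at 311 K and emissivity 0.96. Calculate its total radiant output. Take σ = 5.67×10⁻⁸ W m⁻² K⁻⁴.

P ≈ 1010 W

P = εσAT⁴ = 0.96 × 5.67×10⁻⁸ × 1.98 × (311)⁴ = 0.96 × 5.67×10⁻⁸ × 1.98 × 9.35×10^9.
P = 1010 W.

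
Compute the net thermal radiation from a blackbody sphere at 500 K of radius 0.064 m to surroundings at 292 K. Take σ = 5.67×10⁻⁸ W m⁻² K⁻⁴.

Q ≈ 161 W

A = 4πr² = 4π × (0.064)² = 0.0515 m².
Q = σA(T⁴ − T_s⁴). T⁴ − T_s⁴ = (500)⁴ − (292)⁴ = 6.25×10^10 − 7.27×10^9 = 5.52×10^10 K⁴.
Q = 5.67×10⁻⁸ × 0.0515 × 5.52×10^10 = 161 W.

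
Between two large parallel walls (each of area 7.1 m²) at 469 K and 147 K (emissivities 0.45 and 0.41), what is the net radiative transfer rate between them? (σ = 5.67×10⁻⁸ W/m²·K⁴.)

For two large parallel gray plates, q = σ(T₁⁴ − T₂⁴) / (1/ε₁ + 1/ε₂ − 1).
1/ε₁ + 1/ε₂ − 1 = 1/0.45 + 1/0.41 − 1 = 3.661.
T₁⁴ − T₂⁴ = 4.84×10^10 − 4.67×10^8 = 4.79×10^10 K⁴.
q = 5.67×10⁻⁸ × 4.79×10^10 / 3.661 = 742 W/m².
Q = q·A = 742 × 7.1 = 5270 W.

Q ≈ 5270 W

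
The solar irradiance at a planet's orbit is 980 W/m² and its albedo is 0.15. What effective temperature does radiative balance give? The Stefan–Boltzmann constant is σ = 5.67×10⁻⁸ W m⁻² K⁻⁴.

Power absorbed = (1−a)S·πR²; power emitted = 4πR²σT⁴. Equating and cancelling πR²:
T = ((1−a)S / 4σ)^(1/4) = (833 / (4 × 5.67×10⁻⁸))^(1/4) = (3.67×10^9)^(1/4).
T = 246 K.

T ≈ 246 K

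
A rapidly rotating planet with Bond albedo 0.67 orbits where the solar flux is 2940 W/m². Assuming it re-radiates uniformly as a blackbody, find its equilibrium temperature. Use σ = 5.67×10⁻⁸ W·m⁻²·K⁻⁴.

Power absorbed = (1−a)S·πR²; power emitted = 4πR²σT⁴. Equating and cancelling πR²:
T = ((1−a)S / 4σ)^(1/4) = (970 / (4 × 5.67×10⁻⁸))^(1/4) = (4.28×10^9)^(1/4).
T = 256 K.

T ≈ 256 K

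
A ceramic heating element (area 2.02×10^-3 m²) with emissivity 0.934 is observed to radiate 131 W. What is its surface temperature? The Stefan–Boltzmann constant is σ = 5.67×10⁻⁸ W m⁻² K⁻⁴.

T ≈ 1050 K

From P = εσAT⁴, T = (P / εσA)^(1/4) = (131 / (0.934 × 5.67×10⁻⁸ × 2.02×10^-3))^(1/4).
T = (1.22×10^12)^(1/4) = 1050 K.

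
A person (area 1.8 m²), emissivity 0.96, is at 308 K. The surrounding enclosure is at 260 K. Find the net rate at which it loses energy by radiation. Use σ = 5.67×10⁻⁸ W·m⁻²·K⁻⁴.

Q ≈ 434 W

Q = εσA(T⁴ − T_s⁴). T⁴ − T_s⁴ = (308)⁴ − (260)⁴ = 9.00×10^9 − 4.57×10^9 = 4.43×10^9 K⁴.
Q = 0.96 × 5.67×10⁻⁸ × 1.80 × 4.43×10^9 = 434 W.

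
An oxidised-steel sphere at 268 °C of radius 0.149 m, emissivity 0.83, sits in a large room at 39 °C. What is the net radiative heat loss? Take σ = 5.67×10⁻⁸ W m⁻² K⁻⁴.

A = 4πr² = 4π × (0.149)² = 0.279 m².
Convert: 268 °C = 541 K; 39 °C = 312 K.
Q = εσA(T⁴ − T_s⁴). T⁴ − T_s⁴ = (541)⁴ − (312)⁴ = 8.57×10^10 − 9.48×10^9 = 7.62×10^10 K⁴.
Q = 0.83 × 5.67×10⁻⁸ × 0.279 × 7.62×10^10 = 1000 W.

Q ≈ 1000 W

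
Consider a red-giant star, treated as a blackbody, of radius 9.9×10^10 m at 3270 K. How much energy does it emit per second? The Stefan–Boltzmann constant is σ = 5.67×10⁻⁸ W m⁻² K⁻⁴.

A = 4πr² = 4π × (9.9×10^10)² = 1.23×10^23 m².
P = σAT⁴ = 5.67×10⁻⁸ × 1.23×10^23 × (3270)⁴ = 5.67×10⁻⁸ × 1.23×10^23 × 1.14×10^14.
P = 7.98×10^29 W.

P ≈ 7.98×10^29 W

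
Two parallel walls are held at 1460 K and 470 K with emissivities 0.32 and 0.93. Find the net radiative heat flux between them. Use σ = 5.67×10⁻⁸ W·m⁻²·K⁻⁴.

q ≈ 79600 W/m²

For two large parallel gray plates, q = σ(T₁⁴ − T₂⁴) / (1/ε₁ + 1/ε₂ − 1).
1/ε₁ + 1/ε₂ − 1 = 1/0.32 + 1/0.93 − 1 = 3.200.
T₁⁴ − T₂⁴ = 4.54×10^12 − 4.88×10^10 = 4.49×10^12 K⁴.
q = 5.67×10⁻⁸ × 4.49×10^12 / 3.200 = 79600 W/m².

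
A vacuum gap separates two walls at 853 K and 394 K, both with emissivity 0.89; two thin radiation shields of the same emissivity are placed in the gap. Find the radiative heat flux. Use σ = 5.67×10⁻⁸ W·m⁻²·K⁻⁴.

q ≈ 7660 W/m²

Each of the 3 gaps contributes resistance (2/ε − 1) = 2/0.89 − 1 = 1.247; total = 3.742.
q = σ(T₁⁴ − T₂⁴) / 3.742 = 5.67×10⁻⁸ × 5.05×10^11 / 3.742 = 7660 W/m².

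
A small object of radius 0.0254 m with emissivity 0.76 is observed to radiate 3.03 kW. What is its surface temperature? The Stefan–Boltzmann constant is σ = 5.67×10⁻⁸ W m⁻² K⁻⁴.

T ≈ 1720 K

A = 4πr² = 4π × (0.0254)² = 8.11×10^-3 m².
From P = εσAT⁴, T = (P / εσA)^(1/4) = (3030 / (0.76 × 5.67×10⁻⁸ × 8.11×10^-3))^(1/4).
T = (8.67×10^12)^(1/4) = 1720 K.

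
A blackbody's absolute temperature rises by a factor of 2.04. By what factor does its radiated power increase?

factor ≈ 17.3

P ∝ T⁴, so the power scales as (2.04)⁴ = 17.3.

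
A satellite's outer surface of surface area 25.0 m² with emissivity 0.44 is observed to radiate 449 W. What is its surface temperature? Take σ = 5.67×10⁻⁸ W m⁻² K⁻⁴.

From P = εσAT⁴, T = (P / εσA)^(1/4) = (449 / (0.44 × 5.67×10⁻⁸ × 25.0))^(1/4).
T = (7.20×10^8)^(1/4) = 164 K.

T ≈ 164 K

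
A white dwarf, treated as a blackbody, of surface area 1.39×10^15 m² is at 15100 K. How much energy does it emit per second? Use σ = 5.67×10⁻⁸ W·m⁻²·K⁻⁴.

P ≈ 4.10×10^24 W

P = σAT⁴ = 5.67×10⁻⁸ × 1.39×10^15 × (15100)⁴ = 5.67×10⁻⁸ × 1.39×10^15 × 5.20×10^16.
P = 4.10×10^24 W.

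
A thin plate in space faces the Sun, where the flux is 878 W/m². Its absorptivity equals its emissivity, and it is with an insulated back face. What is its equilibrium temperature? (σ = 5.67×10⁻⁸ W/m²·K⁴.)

Absorbed flux αS = emitted flux εσT⁴ (one radiating face); with α = ε, T = (S/σ)^(1/4).
T = (878 / 5.67×10⁻⁸)^(1/4) = (1.55×10^10)^(1/4).
T = 353 K.

T ≈ 353 K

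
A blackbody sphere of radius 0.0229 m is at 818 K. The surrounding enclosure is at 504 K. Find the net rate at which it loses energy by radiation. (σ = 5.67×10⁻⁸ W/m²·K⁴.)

Q ≈ 143 W

A = 4πr² = 4π × (0.0229)² = 6.59×10^-3 m².
Q = σA(T⁴ − T_s⁴). T⁴ − T_s⁴ = (818)⁴ − (504)⁴ = 4.48×10^11 − 6.45×10^10 = 3.83×10^11 K⁴.
Q = 5.67×10⁻⁸ × 6.59×10^-3 × 3.83×10^11 = 143 W.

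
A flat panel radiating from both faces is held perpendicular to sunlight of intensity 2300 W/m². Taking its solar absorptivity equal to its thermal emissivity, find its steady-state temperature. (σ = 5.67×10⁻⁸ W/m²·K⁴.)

T ≈ 377 K

Absorbed flux αS = emitted flux 2εσT⁴ per unit area; with α = ε this gives T = (S/2σ)^(1/4).
T = (2300 / (2 × 5.67×10⁻⁸))^(1/4) = (2.03×10^10)^(1/4).
T = 377 K.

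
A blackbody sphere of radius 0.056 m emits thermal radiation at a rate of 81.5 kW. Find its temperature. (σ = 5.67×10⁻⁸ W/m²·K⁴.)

A = 4πr² = 4π × (0.056)² = 0.0394 m².
From P = σAT⁴, T = (P / σA)^(1/4) = (81500 / (5.67×10⁻⁸ × 0.0394))^(1/4).
T = (3.65×10^13)^(1/4) = 2460 K.

T ≈ 2460 K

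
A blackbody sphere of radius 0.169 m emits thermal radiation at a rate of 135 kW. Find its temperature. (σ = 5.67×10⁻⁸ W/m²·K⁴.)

A = 4πr² = 4π × (0.169)² = 0.359 m².
From P = σAT⁴, T = (P / σA)^(1/4) = (1.35×10^5 / (5.67×10⁻⁸ × 0.359))^(1/4).
T = (6.63×10^12)^(1/4) = 1600 K.

T ≈ 1600 K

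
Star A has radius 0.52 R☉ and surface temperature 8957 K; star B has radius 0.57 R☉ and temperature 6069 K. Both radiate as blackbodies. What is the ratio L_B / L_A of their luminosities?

L = 4πR²σT⁴ ∝ R²T⁴, so L_B/L_A = (0.57/0.52)² × (6069/8957)⁴ = 1.20 × 0.211 = 0.253.

L_B/L_A ≈ 0.253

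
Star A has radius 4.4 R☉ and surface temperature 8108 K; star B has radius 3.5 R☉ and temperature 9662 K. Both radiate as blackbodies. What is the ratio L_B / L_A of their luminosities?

L = 4πR²σT⁴ ∝ R²T⁴, so L_B/L_A = (3.5/4.4)² × (9662/8108)⁴ = 0.633 × 2.02 = 1.28.

L_B/L_A ≈ 1.28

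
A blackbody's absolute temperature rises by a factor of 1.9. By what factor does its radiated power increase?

factor ≈ 13.0

P ∝ T⁴, so the power scales as (1.9)⁴ = 13.0.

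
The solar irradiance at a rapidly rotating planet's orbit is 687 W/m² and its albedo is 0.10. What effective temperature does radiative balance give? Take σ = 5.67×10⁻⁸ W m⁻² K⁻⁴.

Power absorbed = (1−a)S·πR²; power emitted = 4πR²σT⁴. Equating and cancelling πR²:
T = ((1−a)S / 4σ)^(1/4) = (618 / (4 × 5.67×10⁻⁸))^(1/4) = (2.73×10^9)^(1/4).
T = 229 K.

T ≈ 229 K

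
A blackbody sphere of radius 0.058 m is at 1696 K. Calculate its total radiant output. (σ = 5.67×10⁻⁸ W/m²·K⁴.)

A = 4πr² = 4π × (0.058)² = 0.0423 m².
P = σAT⁴ = 5.67×10⁻⁸ × 0.0423 × (1696)⁴ = 5.67×10⁻⁸ × 0.0423 × 8.27×10^12.
P = 19800 W.

P ≈ 19800 W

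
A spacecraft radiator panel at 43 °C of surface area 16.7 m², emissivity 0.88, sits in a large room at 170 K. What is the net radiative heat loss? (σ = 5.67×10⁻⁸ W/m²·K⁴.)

Convert: 43 °C = 316 K.
Q = εσA(T⁴ − T_s⁴). T⁴ − T_s⁴ = (316)⁴ − (170)⁴ = 9.97×10^9 − 8.35×10^8 = 9.14×10^9 K⁴.
Q = 0.88 × 5.67×10⁻⁸ × 16.7 × 9.14×10^9 = 7610 W.

Q ≈ 7610 W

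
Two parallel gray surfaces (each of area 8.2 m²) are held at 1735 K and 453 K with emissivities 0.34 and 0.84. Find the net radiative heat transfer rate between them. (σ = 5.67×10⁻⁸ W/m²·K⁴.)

For two large parallel gray plates, q = σ(T₁⁴ − T₂⁴) / (1/ε₁ + 1/ε₂ − 1).
1/ε₁ + 1/ε₂ − 1 = 1/0.34 + 1/0.84 − 1 = 3.132.
T₁⁴ − T₂⁴ = 9.06×10^12 − 4.21×10^10 = 9.02×10^12 K⁴.
q = 5.67×10⁻⁸ × 9.02×10^12 / 3.132 = 1.63×10^5 W/m².
Q = q·A = 1.63×10^5 × 8.2 = 1.34×10^6 W.

Q ≈ 1.34×10^6 W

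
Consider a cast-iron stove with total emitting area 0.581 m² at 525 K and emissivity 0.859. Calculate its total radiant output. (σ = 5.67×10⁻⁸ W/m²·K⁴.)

P ≈ 2150 W

Stefan–Boltzmann: P = εσAT⁴ = 0.859 × 5.67×10⁻⁸ × 0.581 × (525)⁴ = 0.859 × 5.67×10⁻⁸ × 0.581 × 7.60×10^10.
P = 2150 W.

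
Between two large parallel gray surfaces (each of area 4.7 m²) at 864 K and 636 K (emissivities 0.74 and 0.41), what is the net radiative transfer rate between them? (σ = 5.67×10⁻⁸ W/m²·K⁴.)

Q ≈ 37600 W

For two large parallel gray plates, q = σ(T₁⁴ − T₂⁴) / (1/ε₁ + 1/ε₂ − 1).
1/ε₁ + 1/ε₂ − 1 = 1/0.74 + 1/0.41 − 1 = 2.790.
T₁⁴ − T₂⁴ = 5.57×10^11 − 1.64×10^11 = 3.94×10^11 K⁴.
q = 5.67×10⁻⁸ × 3.94×10^11 / 2.790 = 8000 W/m².
Q = q·A = 8000 × 4.7 = 37600 W.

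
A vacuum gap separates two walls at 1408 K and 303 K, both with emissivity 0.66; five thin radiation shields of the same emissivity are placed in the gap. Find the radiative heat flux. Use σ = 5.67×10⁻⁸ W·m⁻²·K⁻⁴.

q ≈ 18300 W/m²

Each of the 6 gaps contributes resistance (2/ε − 1) = 2/0.66 − 1 = 2.030; total = 12.18.
q = σ(T₁⁴ − T₂⁴) / 12.18 = 5.67×10⁻⁸ × 3.92×10^12 / 12.18 = 18300 W/m².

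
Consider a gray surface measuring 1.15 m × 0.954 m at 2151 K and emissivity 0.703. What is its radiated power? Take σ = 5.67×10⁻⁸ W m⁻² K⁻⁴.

P ≈ 9.36×10^5 W

A = 1.15 × 0.954 = 1.10 m².
Stefan–Boltzmann: P = εσAT⁴ = 0.703 × 5.67×10⁻⁸ × 1.10 × (2151)⁴ = 0.703 × 5.67×10⁻⁸ × 1.10 × 2.14×10^13.
P = 9.36×10^5 W.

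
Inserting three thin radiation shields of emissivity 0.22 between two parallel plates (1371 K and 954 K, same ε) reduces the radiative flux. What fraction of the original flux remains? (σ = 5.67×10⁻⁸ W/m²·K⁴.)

ratio ≈ 0.250

With N identical shields there are N+1 = 4 gaps in series, each with the same radiative resistance, so the flux falls to 1/(N+1) of its unshielded value.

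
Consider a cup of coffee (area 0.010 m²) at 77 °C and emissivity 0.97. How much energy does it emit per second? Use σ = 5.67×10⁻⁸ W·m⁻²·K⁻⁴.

P ≈ 8.25 W

77 °C = 350 K.
P = εσAT⁴ = 0.97 × 5.67×10⁻⁸ × 0.0100 × (350)⁴ = 0.97 × 5.67×10⁻⁸ × 0.0100 × 1.50×10^10.
P = 8.25 W.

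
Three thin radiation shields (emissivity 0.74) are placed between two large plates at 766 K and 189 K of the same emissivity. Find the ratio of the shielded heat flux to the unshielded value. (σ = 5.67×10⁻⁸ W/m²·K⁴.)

With N identical shields there are N+1 = 4 gaps in series, each with the same radiative resistance, so the flux falls to 1/(N+1) of its unshielded value.

ratio ≈ 0.250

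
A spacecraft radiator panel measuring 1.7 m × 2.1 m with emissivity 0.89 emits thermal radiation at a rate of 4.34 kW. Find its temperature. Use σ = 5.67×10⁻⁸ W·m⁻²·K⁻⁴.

T ≈ 394 K

A = 1.7 × 2.1 = 3.57 m².
From P = εσAT⁴, T = (P / εσA)^(1/4) = (4340 / (0.89 × 5.67×10⁻⁸ × 3.57))^(1/4).
T = (2.41×10^10)^(1/4) = 394 K.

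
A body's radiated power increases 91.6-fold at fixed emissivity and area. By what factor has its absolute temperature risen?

factor ≈ 3.09

P ∝ T⁴ ⇒ T ∝ P^(1/4), so T scales by (91.6)^(1/4) = 3.09.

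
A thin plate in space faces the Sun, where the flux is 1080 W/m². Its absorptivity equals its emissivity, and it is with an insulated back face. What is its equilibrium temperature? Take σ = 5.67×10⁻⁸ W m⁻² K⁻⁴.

T ≈ 372 K

Absorbed flux αS = emitted flux εσT⁴ (one radiating face); with α = ε, T = (S/σ)^(1/4).
T = (1080 / 5.67×10⁻⁸)^(1/4) = (1.90×10^10)^(1/4).
T = 372 K.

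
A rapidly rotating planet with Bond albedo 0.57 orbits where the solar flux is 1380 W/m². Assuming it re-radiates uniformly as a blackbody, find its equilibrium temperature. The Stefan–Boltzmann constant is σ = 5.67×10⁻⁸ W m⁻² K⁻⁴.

Power absorbed = (1−a)S·πR²; power emitted = 4πR²σT⁴. Equating and cancelling πR²:
T = ((1−a)S / 4σ)^(1/4) = (593 / (4 × 5.67×10⁻⁸))^(1/4) = (2.62×10^9)^(1/4).
T = 226 K.

T ≈ 226 K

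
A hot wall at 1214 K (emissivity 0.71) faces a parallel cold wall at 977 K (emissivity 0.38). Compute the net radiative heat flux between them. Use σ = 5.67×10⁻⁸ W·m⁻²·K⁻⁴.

q ≈ 23500 W/m²

For two large parallel gray plates, q = σ(T₁⁴ − T₂⁴) / (1/ε₁ + 1/ε₂ − 1).
1/ε₁ + 1/ε₂ − 1 = 1/0.71 + 1/0.38 − 1 = 3.040.
T₁⁴ − T₂⁴ = 2.17×10^12 − 9.11×10^11 = 1.26×10^12 K⁴.
q = 5.67×10⁻⁸ × 1.26×10^12 / 3.040 = 23500 W/m².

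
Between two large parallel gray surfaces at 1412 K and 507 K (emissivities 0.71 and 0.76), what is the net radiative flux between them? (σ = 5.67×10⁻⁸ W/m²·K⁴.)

q ≈ 1.29×10^5 W/m²

For two large parallel gray plates, q = σ(T₁⁴ − T₂⁴) / (1/ε₁ + 1/ε₂ − 1).
1/ε₁ + 1/ε₂ − 1 = 1/0.71 + 1/0.76 − 1 = 1.724.
T₁⁴ − T₂⁴ = 3.98×10^12 − 6.61×10^10 = 3.91×10^12 K⁴.
q = 5.67×10⁻⁸ × 3.91×10^12 / 1.724 = 1.29×10^5 W/m².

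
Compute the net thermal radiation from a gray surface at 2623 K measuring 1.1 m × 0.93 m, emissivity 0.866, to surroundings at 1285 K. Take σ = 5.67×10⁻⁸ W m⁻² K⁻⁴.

Q ≈ 2.24×10^6 W

A = 1.1 × 0.93 = 1.02 m².
Q = εσA(T⁴ − T_s⁴). T⁴ − T_s⁴ = (2623)⁴ − (1285)⁴ = 4.73×10^13 − 2.73×10^12 = 4.46×10^13 K⁴.
Q = 0.866 × 5.67×10⁻⁸ × 1.02 × 4.46×10^13 = 2.24×10^6 W.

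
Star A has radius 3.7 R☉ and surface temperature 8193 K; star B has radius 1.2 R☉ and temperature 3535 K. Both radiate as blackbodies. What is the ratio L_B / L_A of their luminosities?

L = 4πR²σT⁴ ∝ R²T⁴, so L_B/L_A = (1.2/3.7)² × (3535/8193)⁴ = 0.105 × 0.0347 = 3.65×10^-3.

L_B/L_A ≈ 3.65×10^-3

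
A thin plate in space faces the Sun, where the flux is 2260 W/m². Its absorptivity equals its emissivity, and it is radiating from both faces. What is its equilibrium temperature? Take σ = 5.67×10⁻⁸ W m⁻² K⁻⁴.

Absorbed flux αS = emitted flux 2εσT⁴ per unit area; with α = ε this gives T = (S/2σ)^(1/4).
T = (2260 / (2 × 5.67×10⁻⁸))^(1/4) = (1.99×10^10)^(1/4).
T = 376 K.

T ≈ 376 K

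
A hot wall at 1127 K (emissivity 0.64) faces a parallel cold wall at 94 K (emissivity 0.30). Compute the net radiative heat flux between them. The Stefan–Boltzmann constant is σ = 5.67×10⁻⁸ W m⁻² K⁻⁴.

q ≈ 23500 W/m²

For two large parallel gray plates, q = σ(T₁⁴ − T₂⁴) / (1/ε₁ + 1/ε₂ − 1).
1/ε₁ + 1/ε₂ − 1 = 1/0.64 + 1/0.30 − 1 = 3.896.
T₁⁴ − T₂⁴ = 1.61×10^12 − 7.81×10^7 = 1.61×10^12 K⁴.
q = 5.67×10⁻⁸ × 1.61×10^12 / 3.896 = 23500 W/m².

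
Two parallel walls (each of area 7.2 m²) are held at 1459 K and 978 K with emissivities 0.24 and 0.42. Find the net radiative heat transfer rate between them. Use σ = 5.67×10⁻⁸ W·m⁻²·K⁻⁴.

For two large parallel gray plates, q = σ(T₁⁴ − T₂⁴) / (1/ε₁ + 1/ε₂ − 1).
1/ε₁ + 1/ε₂ − 1 = 1/0.24 + 1/0.42 − 1 = 5.548.
T₁⁴ − T₂⁴ = 4.53×10^12 − 9.15×10^11 = 3.62×10^12 K⁴.
q = 5.67×10⁻⁸ × 3.62×10^12 / 5.548 = 37000 W/m².
Q = q·A = 37000 × 7.2 = 2.66×10^5 W.

Q ≈ 2.66×10^5 W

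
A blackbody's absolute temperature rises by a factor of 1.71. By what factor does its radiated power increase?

P ∝ T⁴, so the power scales as (1.71)⁴ = 8.55.

factor ≈ 8.55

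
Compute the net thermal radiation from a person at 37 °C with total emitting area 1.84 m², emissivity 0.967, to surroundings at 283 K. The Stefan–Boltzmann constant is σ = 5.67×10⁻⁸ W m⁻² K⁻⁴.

Q ≈ 285 W

Convert: 37 °C = 310 K.
Q = εσA(T⁴ − T_s⁴). T⁴ − T_s⁴ = (310)⁴ − (283)⁴ = 9.24×10^9 − 6.41×10^9 = 2.82×10^9 K⁴.
Q = 0.967 × 5.67×10⁻⁸ × 1.84 × 2.82×10^9 = 285 W.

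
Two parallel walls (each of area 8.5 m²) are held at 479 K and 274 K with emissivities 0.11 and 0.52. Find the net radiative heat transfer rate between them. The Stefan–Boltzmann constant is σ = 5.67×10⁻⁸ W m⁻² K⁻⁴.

Q ≈ 2260 W

For two large parallel gray plates, q = σ(T₁⁴ − T₂⁴) / (1/ε₁ + 1/ε₂ − 1).
1/ε₁ + 1/ε₂ − 1 = 1/0.11 + 1/0.52 − 1 = 10.01.
T₁⁴ − T₂⁴ = 5.26×10^10 − 5.64×10^9 = 4.70×10^10 K⁴.
q = 5.67×10⁻⁸ × 4.70×10^10 / 10.01 = 266 W/m².
Q = q·A = 266 × 8.5 = 2260 W.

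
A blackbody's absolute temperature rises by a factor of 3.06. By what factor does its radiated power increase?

factor ≈ 87.7

P ∝ T⁴, so the power scales as (3.06)⁴ = 87.7.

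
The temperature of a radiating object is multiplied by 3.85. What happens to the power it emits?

P ∝ T⁴, so the power scales as (3.85)⁴ = 220.

factor ≈ 220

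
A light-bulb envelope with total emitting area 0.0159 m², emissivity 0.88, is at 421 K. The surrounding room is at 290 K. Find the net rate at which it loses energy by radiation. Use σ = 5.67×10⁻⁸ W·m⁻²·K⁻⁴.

Q ≈ 19.3 W

Q = εσA(T⁴ − T_s⁴). T⁴ − T_s⁴ = (421)⁴ − (290)⁴ = 3.14×10^10 − 7.07×10^9 = 2.43×10^10 K⁴.
Q = 0.88 × 5.67×10⁻⁸ × 0.0159 × 2.43×10^10 = 19.3 W.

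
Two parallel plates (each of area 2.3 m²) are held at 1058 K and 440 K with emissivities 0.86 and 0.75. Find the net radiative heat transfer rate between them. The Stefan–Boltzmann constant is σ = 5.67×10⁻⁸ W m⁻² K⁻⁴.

For two large parallel gray plates, q = σ(T₁⁴ − T₂⁴) / (1/ε₁ + 1/ε₂ − 1).
1/ε₁ + 1/ε₂ − 1 = 1/0.86 + 1/0.75 − 1 = 1.496.
T₁⁴ − T₂⁴ = 1.25×10^12 − 3.75×10^10 = 1.22×10^12 K⁴.
q = 5.67×10⁻⁸ × 1.22×10^12 / 1.496 = 46100 W/m².
Q = q·A = 46100 × 2.3 = 1.06×10^5 W.

Q ≈ 1.06×10^5 W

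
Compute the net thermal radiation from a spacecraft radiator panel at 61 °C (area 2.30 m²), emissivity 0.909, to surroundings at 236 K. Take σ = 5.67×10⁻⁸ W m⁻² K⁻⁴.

Q ≈ 1110 W

Convert: 61 °C = 334 K.
Q = εσA(T⁴ − T_s⁴). T⁴ − T_s⁴ = (334)⁴ − (236)⁴ = 1.24×10^10 − 3.10×10^9 = 9.34×10^9 K⁴.
Q = 0.909 × 5.67×10⁻⁸ × 2.30 × 9.34×10^9 = 1110 W.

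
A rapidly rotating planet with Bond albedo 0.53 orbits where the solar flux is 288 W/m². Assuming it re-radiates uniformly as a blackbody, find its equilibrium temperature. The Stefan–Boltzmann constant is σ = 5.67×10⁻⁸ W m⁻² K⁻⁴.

T ≈ 156 K

Power absorbed = (1−a)S·πR²; power emitted = 4πR²σT⁴. Equating and cancelling πR²:
T = ((1−a)S / 4σ)^(1/4) = (135 / (4 × 5.67×10⁻⁸))^(1/4) = (5.97×10^8)^(1/4).
T = 156 K.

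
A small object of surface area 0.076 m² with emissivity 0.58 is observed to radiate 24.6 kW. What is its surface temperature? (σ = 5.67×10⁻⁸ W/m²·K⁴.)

From P = εσAT⁴, T = (P / εσA)^(1/4) = (24600 / (0.58 × 5.67×10⁻⁸ × 0.0760))^(1/4).
T = (9.84×10^12)^(1/4) = 1770 K.

T ≈ 1770 K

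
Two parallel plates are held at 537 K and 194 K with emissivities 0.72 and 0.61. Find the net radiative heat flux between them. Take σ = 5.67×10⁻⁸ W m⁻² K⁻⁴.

For two large parallel gray plates, q = σ(T₁⁴ − T₂⁴) / (1/ε₁ + 1/ε₂ − 1).
1/ε₁ + 1/ε₂ − 1 = 1/0.72 + 1/0.61 − 1 = 2.028.
T₁⁴ − T₂⁴ = 8.32×10^10 − 1.42×10^9 = 8.17×10^10 K⁴.
q = 5.67×10⁻⁸ × 8.17×10^10 / 2.028 = 2290 W/m².

q ≈ 2290 W/m²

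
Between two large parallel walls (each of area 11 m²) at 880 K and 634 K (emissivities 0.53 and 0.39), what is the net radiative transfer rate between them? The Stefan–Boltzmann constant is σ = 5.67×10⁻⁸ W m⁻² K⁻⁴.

Q ≈ 79200 W

For two large parallel gray plates, q = σ(T₁⁴ − T₂⁴) / (1/ε₁ + 1/ε₂ − 1).
1/ε₁ + 1/ε₂ − 1 = 1/0.53 + 1/0.39 − 1 = 3.451.
T₁⁴ − T₂⁴ = 6.00×10^11 − 1.62×10^11 = 4.38×10^11 K⁴.
q = 5.67×10⁻⁸ × 4.38×10^11 / 3.451 = 7200 W/m².
Q = q·A = 7200 × 11 = 79200 W.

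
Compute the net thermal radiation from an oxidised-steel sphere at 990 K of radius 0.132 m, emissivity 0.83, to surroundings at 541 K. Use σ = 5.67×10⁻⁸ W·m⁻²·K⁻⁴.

A = 4πr² = 4π × (0.132)² = 0.219 m².
Q = εσA(T⁴ − T_s⁴). T⁴ − T_s⁴ = (990)⁴ − (541)⁴ = 9.61×10^11 − 8.57×10^10 = 8.75×10^11 K⁴.
Q = 0.83 × 5.67×10⁻⁸ × 0.219 × 8.75×10^11 = 9020 W.

Q ≈ 9020 W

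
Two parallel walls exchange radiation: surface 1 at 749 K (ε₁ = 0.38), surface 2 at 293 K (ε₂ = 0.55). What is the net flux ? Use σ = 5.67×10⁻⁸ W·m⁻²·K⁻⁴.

For two large parallel gray plates, q = σ(T₁⁴ − T₂⁴) / (1/ε₁ + 1/ε₂ − 1).
1/ε₁ + 1/ε₂ − 1 = 1/0.38 + 1/0.55 − 1 = 3.450.
T₁⁴ − T₂⁴ = 3.15×10^11 − 7.37×10^9 = 3.07×10^11 K⁴.
q = 5.67×10⁻⁸ × 3.07×10^11 / 3.450 = 5050 W/m².

q ≈ 5050 W/m²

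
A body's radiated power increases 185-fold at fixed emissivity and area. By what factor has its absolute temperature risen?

factor ≈ 3.69

P ∝ T⁴ ⇒ T ∝ P^(1/4), so T scales by (185)^(1/4) = 3.69.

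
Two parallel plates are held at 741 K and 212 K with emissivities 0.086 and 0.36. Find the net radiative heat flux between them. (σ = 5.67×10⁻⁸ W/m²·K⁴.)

q ≈ 1270 W/m²

For two large parallel gray plates, q = σ(T₁⁴ − T₂⁴) / (1/ε₁ + 1/ε₂ − 1).
1/ε₁ + 1/ε₂ − 1 = 1/0.086 + 1/0.36 − 1 = 13.41.
T₁⁴ − T₂⁴ = 3.01×10^11 − 2.02×10^9 = 2.99×10^11 K⁴.
q = 5.67×10⁻⁸ × 2.99×10^11 / 13.41 = 1270 W/m².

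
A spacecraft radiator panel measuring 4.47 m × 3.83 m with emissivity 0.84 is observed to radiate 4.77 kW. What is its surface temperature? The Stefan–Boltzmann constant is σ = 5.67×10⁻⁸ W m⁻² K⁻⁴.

T ≈ 277 K

A = 4.47 × 3.83 = 17.1 m².
From P = εσAT⁴, T = (P / εσA)^(1/4) = (4770 / (0.84 × 5.67×10⁻⁸ × 17.1))^(1/4).
T = (5.85×10^9)^(1/4) = 277 K.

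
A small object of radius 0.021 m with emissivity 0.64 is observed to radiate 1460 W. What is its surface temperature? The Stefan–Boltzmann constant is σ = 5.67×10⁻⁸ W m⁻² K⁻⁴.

T ≈ 1640 K

A = 4πr² = 4π × (0.021)² = 5.54×10^-3 m².
From P = εσAT⁴, T = (P / εσA)^(1/4) = (1460 / (0.64 × 5.67×10⁻⁸ × 5.54×10^-3))^(1/4).
T = (7.26×10^12)^(1/4) = 1640 K.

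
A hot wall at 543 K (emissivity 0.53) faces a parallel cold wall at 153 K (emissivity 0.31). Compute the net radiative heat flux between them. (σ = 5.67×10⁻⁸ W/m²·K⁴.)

q ≈ 1190 W/m²

For two large parallel gray plates, q = σ(T₁⁴ − T₂⁴) / (1/ε₁ + 1/ε₂ − 1).
1/ε₁ + 1/ε₂ − 1 = 1/0.53 + 1/0.31 − 1 = 4.113.
T₁⁴ − T₂⁴ = 8.69×10^10 − 5.48×10^8 = 8.64×10^10 K⁴.
q = 5.67×10⁻⁸ × 8.64×10^10 / 4.113 = 1190 W/m².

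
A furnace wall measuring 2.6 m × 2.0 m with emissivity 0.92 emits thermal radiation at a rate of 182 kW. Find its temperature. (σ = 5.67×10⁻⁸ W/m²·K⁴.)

T ≈ 905 K

A = 2.6 × 2.0 = 5.20 m².
From P = εσAT⁴, T = (P / εσA)^(1/4) = (1.82×10^5 / (0.92 × 5.67×10⁻⁸ × 5.20))^(1/4).
T = (6.71×10^11)^(1/4) = 905 K.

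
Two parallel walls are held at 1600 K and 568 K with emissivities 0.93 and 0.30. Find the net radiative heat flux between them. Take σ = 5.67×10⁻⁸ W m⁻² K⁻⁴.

For two large parallel gray plates, q = σ(T₁⁴ − T₂⁴) / (1/ε₁ + 1/ε₂ − 1).
1/ε₁ + 1/ε₂ − 1 = 1/0.93 + 1/0.30 − 1 = 3.409.
T₁⁴ − T₂⁴ = 6.55×10^12 − 1.04×10^11 = 6.45×10^12 K⁴.
q = 5.67×10⁻⁸ × 6.45×10^12 / 3.409 = 1.07×10^5 W/m².

q ≈ 1.07×10^5 W/m²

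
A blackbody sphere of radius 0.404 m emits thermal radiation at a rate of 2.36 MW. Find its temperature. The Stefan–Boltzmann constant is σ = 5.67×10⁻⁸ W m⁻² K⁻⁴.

T ≈ 2120 K

A = 4πr² = 4π × (0.404)² = 2.05 m².
From P = σAT⁴, T = (P / σA)^(1/4) = (2.36×10^6 / (5.67×10⁻⁸ × 2.05))^(1/4).
T = (2.03×10^13)^(1/4) = 2120 K.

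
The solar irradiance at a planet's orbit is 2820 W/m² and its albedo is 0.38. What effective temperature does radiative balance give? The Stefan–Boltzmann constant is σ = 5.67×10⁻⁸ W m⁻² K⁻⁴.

T ≈ 296 K

Power absorbed = (1−a)S·πR²; power emitted = 4πR²σT⁴. Equating and cancelling πR²:
T = ((1−a)S / 4σ)^(1/4) = (1750 / (4 × 5.67×10⁻⁸))^(1/4) = (7.71×10^9)^(1/4).
T = 296 K.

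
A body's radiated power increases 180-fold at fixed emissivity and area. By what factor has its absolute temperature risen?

factor ≈ 3.66

P ∝ T⁴ ⇒ T ∝ P^(1/4), so T scales by (180)^(1/4) = 3.66.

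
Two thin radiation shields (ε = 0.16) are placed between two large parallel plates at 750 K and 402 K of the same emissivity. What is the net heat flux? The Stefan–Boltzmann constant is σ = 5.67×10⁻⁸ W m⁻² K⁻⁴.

q ≈ 477 W/m²

Each of the 3 gaps contributes resistance (2/ε − 1) = 2/0.16 − 1 = 11.50; total = 34.50.
q = σ(T₁⁴ − T₂⁴) / 34.50 = 5.67×10⁻⁸ × 2.90×10^11 / 34.50 = 477 W/m².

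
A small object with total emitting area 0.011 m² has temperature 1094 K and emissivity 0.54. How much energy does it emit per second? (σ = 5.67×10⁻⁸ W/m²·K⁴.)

P ≈ 482 W

P = εσAT⁴ = 0.54 × 5.67×10⁻⁸ × 0.0110 × (1094)⁴ = 0.54 × 5.67×10⁻⁸ × 0.0110 × 1.43×10^12.
P = 482 W.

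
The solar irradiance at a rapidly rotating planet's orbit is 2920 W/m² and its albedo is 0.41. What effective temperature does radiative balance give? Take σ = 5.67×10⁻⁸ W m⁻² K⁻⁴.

Power absorbed = (1−a)S·πR²; power emitted = 4πR²σT⁴. Equating and cancelling πR²:
T = ((1−a)S / 4σ)^(1/4) = (1720 / (4 × 5.67×10⁻⁸))^(1/4) = (7.60×10^9)^(1/4).
T = 295 K.

T ≈ 295 K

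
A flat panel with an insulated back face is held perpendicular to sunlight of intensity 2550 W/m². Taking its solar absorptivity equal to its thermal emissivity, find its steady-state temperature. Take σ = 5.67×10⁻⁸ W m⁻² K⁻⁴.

T ≈ 461 K

Absorbed flux αS = emitted flux εσT⁴ (one radiating face); with α = ε, T = (S/σ)^(1/4).
T = (2550 / 5.67×10⁻⁸)^(1/4) = (4.50×10^10)^(1/4).
T = 461 K.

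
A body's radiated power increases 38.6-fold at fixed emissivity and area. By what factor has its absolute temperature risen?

P ∝ T⁴ ⇒ T ∝ P^(1/4), so T scales by (38.6)^(1/4) = 2.49.

factor ≈ 2.49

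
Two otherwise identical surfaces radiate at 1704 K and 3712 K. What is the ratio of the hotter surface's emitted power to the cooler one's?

P ∝ T⁴, so the ratio is (3712/1704)⁴ = (2.178)⁴ = 22.5.

ratio ≈ 22.5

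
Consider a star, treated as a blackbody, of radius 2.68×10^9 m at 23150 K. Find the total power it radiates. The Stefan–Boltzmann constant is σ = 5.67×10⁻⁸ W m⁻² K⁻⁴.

P ≈ 1.47×10^30 W

A = 4πr² = 4π × (2.68×10^9)² = 9.03×10^19 m².
P = σAT⁴ = 5.67×10⁻⁸ × 9.03×10^19 × (23150)⁴ = 5.67×10⁻⁸ × 9.03×10^19 × 2.87×10^17.
P = 1.47×10^30 W.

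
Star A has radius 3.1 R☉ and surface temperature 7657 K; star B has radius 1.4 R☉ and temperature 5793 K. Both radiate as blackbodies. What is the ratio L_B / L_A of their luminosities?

L_B/L_A ≈ 0.0668

L = 4πR²σT⁴ ∝ R²T⁴, so L_B/L_A = (1.4/3.1)² × (5793/7657)⁴ = 0.204 × 0.328 = 0.0668.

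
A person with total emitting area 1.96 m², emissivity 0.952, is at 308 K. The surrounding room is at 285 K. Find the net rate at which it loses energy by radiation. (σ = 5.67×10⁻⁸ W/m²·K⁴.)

Q = εσA(T⁴ − T_s⁴). T⁴ − T_s⁴ = (308)⁴ − (285)⁴ = 9.00×10^9 − 6.60×10^9 = 2.40×10^9 K⁴.
Q = 0.952 × 5.67×10⁻⁸ × 1.96 × 2.40×10^9 = 254 W.

Q ≈ 254 W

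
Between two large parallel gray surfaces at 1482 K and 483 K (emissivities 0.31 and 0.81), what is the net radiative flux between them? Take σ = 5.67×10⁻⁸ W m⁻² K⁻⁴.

q ≈ 78100 W/m²

For two large parallel gray plates, q = σ(T₁⁴ − T₂⁴) / (1/ε₁ + 1/ε₂ − 1).
1/ε₁ + 1/ε₂ − 1 = 1/0.31 + 1/0.81 − 1 = 3.460.
T₁⁴ − T₂⁴ = 4.82×10^12 − 5.44×10^10 = 4.77×10^12 K⁴.
q = 5.67×10⁻⁸ × 4.77×10^12 / 3.460 = 78100 W/m².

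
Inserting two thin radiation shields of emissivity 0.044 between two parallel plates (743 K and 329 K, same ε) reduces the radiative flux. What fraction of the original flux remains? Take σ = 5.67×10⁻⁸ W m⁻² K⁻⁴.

ratio ≈ 0.333

With N identical shields there are N+1 = 3 gaps in series, each with the same radiative resistance, so the flux falls to 1/(N+1) of its unshielded value.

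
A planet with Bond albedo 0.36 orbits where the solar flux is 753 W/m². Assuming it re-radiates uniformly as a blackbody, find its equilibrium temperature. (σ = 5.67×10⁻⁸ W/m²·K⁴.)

Power absorbed = (1−a)S·πR²; power emitted = 4πR²σT⁴. Equating and cancelling πR²:
T = ((1−a)S / 4σ)^(1/4) = (482 / (4 × 5.67×10⁻⁸))^(1/4) = (2.12×10^9)^(1/4).
T = 215 K.

T ≈ 215 K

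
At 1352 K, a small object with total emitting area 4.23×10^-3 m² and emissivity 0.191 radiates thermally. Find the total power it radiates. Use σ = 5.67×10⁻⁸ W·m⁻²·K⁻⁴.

P ≈ 153 W

Stefan–Boltzmann: P = εσAT⁴ = 0.191 × 5.67×10⁻⁸ × 4.23×10^-3 × (1352)⁴ = 0.191 × 5.67×10⁻⁸ × 4.23×10^-3 × 3.34×10^12.
P = 153 W.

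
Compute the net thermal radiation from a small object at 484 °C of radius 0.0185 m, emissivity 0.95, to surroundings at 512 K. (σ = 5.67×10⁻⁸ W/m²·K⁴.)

A = 4πr² = 4π × (0.0185)² = 4.30×10^-3 m².
Convert: 484 °C = 757 K.
Q = εσA(T⁴ − T_s⁴). T⁴ − T_s⁴ = (757)⁴ − (512)⁴ = 3.28×10^11 − 6.87×10^10 = 2.60×10^11 K⁴.
Q = 0.95 × 5.67×10⁻⁸ × 4.30×10^-3 × 2.60×10^11 = 60.2 W.

Q ≈ 60.2 W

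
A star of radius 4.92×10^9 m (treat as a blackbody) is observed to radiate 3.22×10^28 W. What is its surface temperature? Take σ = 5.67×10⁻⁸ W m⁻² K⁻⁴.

T ≈ 6570 K

A = 4πr² = 4π × (4.92×10^9)² = 3.04×10^20 m².
From P = σAT⁴, T = (P / σA)^(1/4) = (3.22×10^28 / (5.67×10⁻⁸ × 3.04×10^20))^(1/4).
T = (1.87×10^15)^(1/4) = 6570 K.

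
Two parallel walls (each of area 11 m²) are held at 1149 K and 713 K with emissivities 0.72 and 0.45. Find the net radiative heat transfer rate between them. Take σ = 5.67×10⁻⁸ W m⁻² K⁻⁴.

For two large parallel gray plates, q = σ(T₁⁴ − T₂⁴) / (1/ε₁ + 1/ε₂ − 1).
1/ε₁ + 1/ε₂ − 1 = 1/0.72 + 1/0.45 − 1 = 2.611.
T₁⁴ − T₂⁴ = 1.74×10^12 − 2.58×10^11 = 1.48×10^12 K⁴.
q = 5.67×10⁻⁸ × 1.48×10^12 / 2.611 = 32200 W/m².
Q = q·A = 32200 × 11 = 3.55×10^5 W.

Q ≈ 3.55×10^5 W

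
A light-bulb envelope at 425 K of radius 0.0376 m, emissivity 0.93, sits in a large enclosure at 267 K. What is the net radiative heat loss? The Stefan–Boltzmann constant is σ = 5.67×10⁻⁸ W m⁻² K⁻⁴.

A = 4πr² = 4π × (0.0376)² = 0.0178 m².
Q = εσA(T⁴ − T_s⁴). T⁴ − T_s⁴ = (425)⁴ − (267)⁴ = 3.26×10^10 − 5.08×10^9 = 2.75×10^10 K⁴.
Q = 0.93 × 5.67×10⁻⁸ × 0.0178 × 2.75×10^10 = 25.8 W.

Q ≈ 25.8 W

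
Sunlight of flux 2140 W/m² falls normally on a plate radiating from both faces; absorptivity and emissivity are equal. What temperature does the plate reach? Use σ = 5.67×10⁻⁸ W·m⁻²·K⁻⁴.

T ≈ 371 K

Absorbed flux αS = emitted flux 2εσT⁴ per unit area; with α = ε this gives T = (S/2σ)^(1/4).
T = (2140 / (2 × 5.67×10⁻⁸))^(1/4) = (1.89×10^10)^(1/4).
T = 371 K.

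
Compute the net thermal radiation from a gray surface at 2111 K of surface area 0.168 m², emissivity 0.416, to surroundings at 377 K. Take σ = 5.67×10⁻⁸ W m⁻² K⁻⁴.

Q = εσA(T⁴ − T_s⁴). T⁴ − T_s⁴ = (2111)⁴ − (377)⁴ = 1.99×10^13 − 2.02×10^10 = 1.98×10^13 K⁴.
Q = 0.416 × 5.67×10⁻⁸ × 0.168 × 1.98×10^13 = 78600 W.

Q ≈ 78600 W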